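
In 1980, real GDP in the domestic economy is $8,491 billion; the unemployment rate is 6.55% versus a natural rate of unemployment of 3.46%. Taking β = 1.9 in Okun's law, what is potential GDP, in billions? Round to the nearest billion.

Unemployment gap = 6.55 - 3.46 = 3.09 points, so output gap = -1.9 × 3.09 = -5.871%.
Since Y = Y* × (1 + gap/100), Y* = 8491/0.94129 ≈ 9021 billion.

$9,021 billion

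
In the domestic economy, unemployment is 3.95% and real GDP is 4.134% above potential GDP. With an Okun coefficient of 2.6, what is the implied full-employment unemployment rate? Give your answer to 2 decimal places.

From Okun's law, u - u* = -(output gap)/β = -(4.134)/2.6 = -1.59 points.
So u* = 3.95 + 1.59 = 5.54%.

5.54%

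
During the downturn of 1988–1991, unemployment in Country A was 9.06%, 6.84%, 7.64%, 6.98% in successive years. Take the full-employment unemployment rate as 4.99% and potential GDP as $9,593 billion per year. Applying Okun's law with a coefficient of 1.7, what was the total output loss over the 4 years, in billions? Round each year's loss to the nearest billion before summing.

Year 1988: gap = -1.7 × (9.06 - 4.99) = -6.919%, loss ≈ 9593 × 6.919/100 ≈ 664.
Year 1989: gap = -1.7 × (6.84 - 4.99) = -3.145%, loss ≈ 9593 × 3.145/100 ≈ 302.
Year 1990: gap = -1.7 × (7.64 - 4.99) = -4.505%, loss ≈ 9593 × 4.505/100 ≈ 432.
Year 1991: gap = -1.7 × (6.98 - 4.99) = -3.383%, loss ≈ 9593 × 3.383/100 ≈ 325.
Total lost output = 664 + 302 + 432 + 325 = 1723 billion.

$1,723 billion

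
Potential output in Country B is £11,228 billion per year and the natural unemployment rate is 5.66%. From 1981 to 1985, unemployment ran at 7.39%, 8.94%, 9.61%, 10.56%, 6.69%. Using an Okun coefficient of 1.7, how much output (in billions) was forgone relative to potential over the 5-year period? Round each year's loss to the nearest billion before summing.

Year 1981: gap = -1.7 × (7.39 - 5.66) = -2.941%, loss ≈ 11228 × 2.941/100 ≈ 330.
Year 1982: gap = -1.7 × (8.94 - 5.66) = -5.576%, loss ≈ 11228 × 5.576/100 ≈ 626.
Year 1983: gap = -1.7 × (9.61 - 5.66) = -6.715%, loss ≈ 11228 × 6.715/100 ≈ 754.
Year 1984: gap = -1.7 × (10.56 - 5.66) = -8.33%, loss ≈ 11228 × 8.33/100 ≈ 935.
Year 1985: gap = -1.7 × (6.69 - 5.66) = -1.751%, loss ≈ 11228 × 1.751/100 ≈ 197.
Total lost output = 330 + 626 + 754 + 935 + 197 = 2842 billion.

£2,842 billion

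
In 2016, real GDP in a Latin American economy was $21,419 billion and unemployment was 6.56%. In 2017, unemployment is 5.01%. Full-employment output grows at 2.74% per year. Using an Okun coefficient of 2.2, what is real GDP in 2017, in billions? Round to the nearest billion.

Δu = 5.01 - 6.56 = -1.55 points.
Okun's law (growth form): g_Y = g_Y* - β × Δu = 2.74 - 2.2 × (-1.55) = 2.74 + 3.41 = 6.15%.
Real GDP in the next year = 21419 × (1 + 6.15/100) = 21419 × 1.0615 ≈ 22736 billion.

$22,736 billion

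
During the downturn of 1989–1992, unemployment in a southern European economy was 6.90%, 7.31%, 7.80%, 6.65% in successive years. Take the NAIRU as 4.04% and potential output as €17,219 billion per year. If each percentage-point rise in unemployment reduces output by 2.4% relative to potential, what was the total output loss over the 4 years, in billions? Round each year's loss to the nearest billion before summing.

€5,166 billion

Year 1989: gap = -2.4 × (6.9 - 4.04) = -6.864%, loss ≈ 17219 × 6.864/100 ≈ 1182.
Year 1990: gap = -2.4 × (7.31 - 4.04) = -7.848%, loss ≈ 17219 × 7.848/100 ≈ 1351.
Year 1991: gap = -2.4 × (7.8 - 4.04) = -9.024%, loss ≈ 17219 × 9.024/100 ≈ 1554.
Year 1992: gap = -2.4 × (6.65 - 4.04) = -6.264%, loss ≈ 17219 × 6.264/100 ≈ 1079.
Total lost output = 1182 + 1351 + 1554 + 1079 = 5166 billion.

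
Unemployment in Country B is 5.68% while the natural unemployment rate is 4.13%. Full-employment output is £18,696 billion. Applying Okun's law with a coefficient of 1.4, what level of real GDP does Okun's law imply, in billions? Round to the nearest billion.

£18,290 billion

Unemployment gap = 5.68 - 4.13 = 1.55 points, so the output gap is -1.4 × 1.55 = -2.17%.
Actual GDP = 18696 × (1 - 2.17/100) = 18696 × 0.9783 ≈ 18290 billion.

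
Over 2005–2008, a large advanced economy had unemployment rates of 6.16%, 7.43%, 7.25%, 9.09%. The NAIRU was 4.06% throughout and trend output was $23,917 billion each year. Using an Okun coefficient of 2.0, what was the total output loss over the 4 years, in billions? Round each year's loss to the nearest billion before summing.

$6,549 billion

Year 2005: gap = -2.0 × (6.16 - 4.06) = -4.2%, loss ≈ 23917 × 4.2/100 ≈ 1005.
Year 2006: gap = -2.0 × (7.43 - 4.06) = -6.74%, loss ≈ 23917 × 6.74/100 ≈ 1612.
Year 2007: gap = -2.0 × (7.25 - 4.06) = -6.38%, loss ≈ 23917 × 6.38/100 ≈ 1526.
Year 2008: gap = -2.0 × (9.09 - 4.06) = -10.06%, loss ≈ 23917 × 10.06/100 ≈ 2406.
Total lost output = 1005 + 1612 + 1526 + 2406 = 6549 billion.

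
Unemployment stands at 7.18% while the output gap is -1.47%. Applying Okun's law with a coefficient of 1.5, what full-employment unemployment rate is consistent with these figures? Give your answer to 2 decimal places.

From Okun's law, u - u* = -(output gap)/β = -(-1.47)/1.5 = 0.98 points.
So u* = 7.18 - 0.98 = 6.20%.

6.20%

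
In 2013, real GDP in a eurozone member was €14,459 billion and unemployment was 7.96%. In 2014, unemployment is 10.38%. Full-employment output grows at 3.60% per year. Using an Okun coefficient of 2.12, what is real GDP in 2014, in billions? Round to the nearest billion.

€14,238 billion

Δu = 10.38 - 7.96 = 2.42 points.
Okun's law (growth form): g_Y = g_Y* - β × Δu = 3.60 - 2.12 × (2.42) = 3.6 - 5.1304 = -1.5304%.
Real GDP in the next year = 14459 × (1 - 1.5304/100) = 14459 × 0.984696 ≈ 14238 billion.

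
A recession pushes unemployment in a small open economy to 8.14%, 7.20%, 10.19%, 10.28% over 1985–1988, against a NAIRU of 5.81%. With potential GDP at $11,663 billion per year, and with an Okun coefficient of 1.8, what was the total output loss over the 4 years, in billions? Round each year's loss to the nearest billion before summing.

$2,639 billion

Year 1985: gap = -1.8 × (8.14 - 5.81) = -4.194%, loss ≈ 11663 × 4.194/100 ≈ 489.
Year 1986: gap = -1.8 × (7.2 - 5.81) = -2.502%, loss ≈ 11663 × 2.502/100 ≈ 292.
Year 1987: gap = -1.8 × (10.19 - 5.81) = -7.884%, loss ≈ 11663 × 7.884/100 ≈ 920.
Year 1988: gap = -1.8 × (10.28 - 5.81) = -8.046%, loss ≈ 11663 × 8.046/100 ≈ 938.
Total lost output = 489 + 292 + 920 + 938 = 2639 billion.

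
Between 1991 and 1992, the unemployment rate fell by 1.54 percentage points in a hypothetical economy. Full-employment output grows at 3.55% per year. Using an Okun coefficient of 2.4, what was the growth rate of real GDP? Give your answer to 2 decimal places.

7.25%

Growth-rate Okun's law: g_Y = g_Y* - β × Δu.
g_Y = 3.55 - 2.4 × (-1.54) = 3.55 + 3.696 = 7.246%, i.e. 7.25% to 2 d.p.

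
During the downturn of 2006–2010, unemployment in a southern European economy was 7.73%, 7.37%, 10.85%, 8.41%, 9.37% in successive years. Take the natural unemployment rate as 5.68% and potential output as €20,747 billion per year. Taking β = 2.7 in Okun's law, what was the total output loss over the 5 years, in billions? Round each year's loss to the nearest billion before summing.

€8,587 billion

Year 2006: gap = -2.7 × (7.73 - 5.68) = -5.535%, loss ≈ 20747 × 5.535/100 ≈ 1148.
Year 2007: gap = -2.7 × (7.37 - 5.68) = -4.563%, loss ≈ 20747 × 4.563/100 ≈ 947.
Year 2008: gap = -2.7 × (10.85 - 5.68) = -13.959%, loss ≈ 20747 × 13.959/100 ≈ 2896.
Year 2009: gap = -2.7 × (8.41 - 5.68) = -7.371%, loss ≈ 20747 × 7.371/100 ≈ 1529.
Year 2010: gap = -2.7 × (9.37 - 5.68) = -9.963%, loss ≈ 20747 × 9.963/100 ≈ 2067.
Total lost output = 1148 + 947 + 2896 + 1529 + 2067 = 8587 billion.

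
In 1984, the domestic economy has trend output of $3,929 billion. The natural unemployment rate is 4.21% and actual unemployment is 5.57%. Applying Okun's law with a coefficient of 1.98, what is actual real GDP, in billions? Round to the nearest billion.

Unemployment gap = 5.57 - 4.21 = 1.36 points, so the output gap is -1.98 × 1.36 = -2.6928%.
Actual GDP = 3929 × (1 - 2.6928/100) = 3929 × 0.973072 ≈ 3823 billion.

$3,823 billion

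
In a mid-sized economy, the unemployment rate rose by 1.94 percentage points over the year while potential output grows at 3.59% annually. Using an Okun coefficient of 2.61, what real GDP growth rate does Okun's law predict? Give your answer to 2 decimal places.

Growth-rate Okun's law: g_Y = g_Y* - β × Δu.
g_Y = 3.59 - 2.61 × (1.94) = 3.59 - 5.0634 = -1.4734%, i.e. -1.47% to 2 d.p.

-1.47%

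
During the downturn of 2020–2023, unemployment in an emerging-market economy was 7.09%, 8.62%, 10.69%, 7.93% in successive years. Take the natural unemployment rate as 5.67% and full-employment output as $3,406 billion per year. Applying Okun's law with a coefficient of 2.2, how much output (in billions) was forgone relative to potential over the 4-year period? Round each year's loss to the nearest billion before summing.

Year 2020: gap = -2.2 × (7.09 - 5.67) = -3.124%, loss ≈ 3406 × 3.124/100 ≈ 106.
Year 2021: gap = -2.2 × (8.62 - 5.67) = -6.49%, loss ≈ 3406 × 6.49/100 ≈ 221.
Year 2022: gap = -2.2 × (10.69 - 5.67) = -11.044%, loss ≈ 3406 × 11.044/100 ≈ 376.
Year 2023: gap = -2.2 × (7.93 - 5.67) = -4.972%, loss ≈ 3406 × 4.972/100 ≈ 169.
Total lost output = 106 + 221 + 376 + 169 = 872 billion.

$872 billion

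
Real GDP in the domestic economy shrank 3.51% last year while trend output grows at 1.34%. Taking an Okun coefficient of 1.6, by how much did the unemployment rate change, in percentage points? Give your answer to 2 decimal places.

3.03 percentage points

Growth-rate Okun's law: g_Y = g_Y* - β × Δu, so Δu = (g_Y* - g_Y)/β.
Δu = (1.34 + 3.51)/1.6 = 4.85/1.6 = 3.03 percentage points.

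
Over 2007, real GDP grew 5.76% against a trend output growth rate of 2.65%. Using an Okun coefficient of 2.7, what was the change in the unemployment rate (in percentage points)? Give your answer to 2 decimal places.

-1.15 percentage points

Growth-rate Okun's law: g_Y = g_Y* - β × Δu, so Δu = (g_Y* - g_Y)/β.
Δu = (2.65 - 5.76)/2.7 = -3.11/2.7 = -1.15 percentage points.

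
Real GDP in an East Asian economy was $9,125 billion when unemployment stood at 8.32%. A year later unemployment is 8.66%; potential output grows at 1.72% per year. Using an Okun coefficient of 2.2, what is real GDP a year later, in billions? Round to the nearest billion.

Δu = 8.66 - 8.32 = 0.34 points.
Okun's law (growth form): g_Y = g_Y* - β × Δu = 1.72 - 2.2 × (0.34) = 1.72 - 0.748 = 0.972%.
Real GDP in the next year = 9125 × (1 + 0.972/100) = 9125 × 1.00972 ≈ 9214 billion.

$9,214 billion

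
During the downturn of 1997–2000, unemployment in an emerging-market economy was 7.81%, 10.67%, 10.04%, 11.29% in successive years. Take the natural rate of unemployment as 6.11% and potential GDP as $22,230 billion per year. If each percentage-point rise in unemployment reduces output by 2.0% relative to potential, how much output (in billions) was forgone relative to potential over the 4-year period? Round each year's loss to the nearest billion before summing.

Year 1997: gap = -2.0 × (7.81 - 6.11) = -3.4%, loss ≈ 22230 × 3.4/100 ≈ 756.
Year 1998: gap = -2.0 × (10.67 - 6.11) = -9.12%, loss ≈ 22230 × 9.12/100 ≈ 2027.
Year 1999: gap = -2.0 × (10.04 - 6.11) = -7.86%, loss ≈ 22230 × 7.86/100 ≈ 1747.
Year 2000: gap = -2.0 × (11.29 - 6.11) = -10.36%, loss ≈ 22230 × 10.36/100 ≈ 2303.
Total lost output = 756 + 2027 + 1747 + 2303 = 6833 billion.

$6,833 billion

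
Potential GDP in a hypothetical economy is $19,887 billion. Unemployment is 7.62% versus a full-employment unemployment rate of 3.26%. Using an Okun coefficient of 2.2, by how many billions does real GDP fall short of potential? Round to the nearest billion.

$1,908 billion

Output gap = -2.2 × (7.62 - 3.26) = -2.2 × 4.36 = -9.592%.
Actual GDP ≈ 19887 × 0.90408 ≈ 17979 billion, so the shortfall is 19887 - 17979 = 1908 billion.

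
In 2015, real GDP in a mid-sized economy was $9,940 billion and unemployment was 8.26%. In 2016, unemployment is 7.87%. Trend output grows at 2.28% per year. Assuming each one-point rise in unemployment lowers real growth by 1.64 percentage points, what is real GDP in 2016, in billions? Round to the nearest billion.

$10,230 billion

Δu = 7.87 - 8.26 = -0.39 points.
Okun's law (growth form): g_Y = g_Y* - β × Δu = 2.28 - 1.64 × (-0.39) = 2.28 + 0.6396 = 2.9196%.
Real GDP in the next year = 9940 × (1 + 2.9196/100) = 9940 × 1.029196 ≈ 10230 billion.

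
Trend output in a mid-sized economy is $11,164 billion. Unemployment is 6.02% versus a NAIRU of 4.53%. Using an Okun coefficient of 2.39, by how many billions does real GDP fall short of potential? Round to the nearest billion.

Output gap = -2.39 × (6.02 - 4.53) = -2.39 × 1.49 = -3.5611%.
Actual GDP ≈ 11164 × 0.964389 ≈ 10766 billion, so the shortfall is 11164 - 10766 = 398 billion.

$398 billion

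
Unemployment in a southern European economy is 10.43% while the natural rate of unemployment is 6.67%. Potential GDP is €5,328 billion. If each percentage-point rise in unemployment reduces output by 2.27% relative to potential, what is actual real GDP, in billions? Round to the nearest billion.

€4,873 billion

Unemployment gap = 10.43 - 6.67 = 3.76 points, so the output gap is -2.27 × 3.76 = -8.5352%.
Actual GDP = 5328 × (1 - 8.5352/100) = 5328 × 0.914648 ≈ 4873 billion.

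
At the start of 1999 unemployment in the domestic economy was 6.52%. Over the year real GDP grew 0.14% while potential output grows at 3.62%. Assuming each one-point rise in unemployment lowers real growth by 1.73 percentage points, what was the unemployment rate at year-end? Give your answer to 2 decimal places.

8.53%

Growth-rate Okun's law: g_Y = g_Y* - β × Δu, so Δu = (g_Y* - g_Y)/β.
Δu = (3.62 - 0.14)/1.73 = 3.48/1.73 = 2.01 percentage points.
Year-end unemployment = 6.52 + 2.01 = 8.53%.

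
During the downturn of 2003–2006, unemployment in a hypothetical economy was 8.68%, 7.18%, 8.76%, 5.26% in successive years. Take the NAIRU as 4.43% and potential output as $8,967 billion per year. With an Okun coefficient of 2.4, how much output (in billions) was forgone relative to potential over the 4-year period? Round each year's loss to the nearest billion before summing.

Year 2003: gap = -2.4 × (8.68 - 4.43) = -10.2%, loss ≈ 8967 × 10.2/100 ≈ 915.
Year 2004: gap = -2.4 × (7.18 - 4.43) = -6.6%, loss ≈ 8967 × 6.6/100 ≈ 592.
Year 2005: gap = -2.4 × (8.76 - 4.43) = -10.392%, loss ≈ 8967 × 10.392/100 ≈ 932.
Year 2006: gap = -2.4 × (5.26 - 4.43) = -1.992%, loss ≈ 8967 × 1.992/100 ≈ 179.
Total lost output = 915 + 592 + 932 + 179 = 2618 billion.

$2,618 billion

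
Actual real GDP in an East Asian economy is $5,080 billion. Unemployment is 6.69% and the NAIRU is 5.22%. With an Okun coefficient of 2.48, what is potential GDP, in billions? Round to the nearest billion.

Unemployment gap = 6.69 - 5.22 = 1.47 points, so output gap = -2.48 × 1.47 = -3.6456%.
Since Y = Y* × (1 + gap/100), Y* = 5080/0.963544 ≈ 5272 billion.

$5,272 billion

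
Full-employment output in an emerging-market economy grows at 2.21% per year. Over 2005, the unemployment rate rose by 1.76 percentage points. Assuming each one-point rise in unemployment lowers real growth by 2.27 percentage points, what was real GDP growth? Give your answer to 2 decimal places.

-1.79%

Growth-rate Okun's law: g_Y = g_Y* - β × Δu.
g_Y = 2.21 - 2.27 × (1.76) = 2.21 - 3.9952 = -1.7852%, i.e. -1.79% to 2 d.p.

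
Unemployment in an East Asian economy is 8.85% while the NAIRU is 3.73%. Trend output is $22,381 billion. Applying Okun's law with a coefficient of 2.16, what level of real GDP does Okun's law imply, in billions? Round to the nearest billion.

Unemployment gap = 8.85 - 3.73 = 5.12 points, so the output gap is -2.16 × 5.12 = -11.0592%.
Actual GDP = 22381 × (1 - 11.0592/100) = 22381 × 0.889408 ≈ 19906 billion.

$19,906 billion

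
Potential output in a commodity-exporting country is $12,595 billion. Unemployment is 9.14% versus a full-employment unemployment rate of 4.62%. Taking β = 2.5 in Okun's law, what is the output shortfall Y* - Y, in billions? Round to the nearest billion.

$1,423 billion

Output gap = -2.5 × (9.14 - 4.62) = -2.5 × 4.52 = -11.3%.
Actual GDP ≈ 12595 × 0.887 ≈ 11172 billion, so the shortfall is 12595 - 11172 = 1423 billion.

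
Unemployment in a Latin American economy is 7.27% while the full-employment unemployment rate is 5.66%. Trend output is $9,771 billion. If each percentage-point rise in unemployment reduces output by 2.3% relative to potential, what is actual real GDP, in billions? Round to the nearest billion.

$9,409 billion

Unemployment gap = 7.27 - 5.66 = 1.61 points, so the output gap is -2.3 × 1.61 = -3.703%.
Actual GDP = 9771 × (1 - 3.703/100) = 9771 × 0.96297 ≈ 9409 billion.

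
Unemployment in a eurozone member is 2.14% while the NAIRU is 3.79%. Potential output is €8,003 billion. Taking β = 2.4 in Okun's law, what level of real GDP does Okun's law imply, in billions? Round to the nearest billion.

€8,320 billion

Unemployment gap = 2.14 - 3.79 = -1.65 points, so the output gap is -2.4 × (-1.65) = 3.96%.
Actual GDP = 8003 × (1 + 3.96/100) = 8003 × 1.0396 ≈ 8320 billion.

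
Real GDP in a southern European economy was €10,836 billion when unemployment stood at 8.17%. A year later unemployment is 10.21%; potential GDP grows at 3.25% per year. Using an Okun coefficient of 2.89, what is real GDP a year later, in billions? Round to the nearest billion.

€10,549 billion

Δu = 10.21 - 8.17 = 2.04 points.
Okun's law (growth form): g_Y = g_Y* - β × Δu = 3.25 - 2.89 × (2.04) = 3.25 - 5.8956 = -2.6456%.
Real GDP in the next year = 10836 × (1 - 2.6456/100) = 10836 × 0.973544 ≈ 10549 billion.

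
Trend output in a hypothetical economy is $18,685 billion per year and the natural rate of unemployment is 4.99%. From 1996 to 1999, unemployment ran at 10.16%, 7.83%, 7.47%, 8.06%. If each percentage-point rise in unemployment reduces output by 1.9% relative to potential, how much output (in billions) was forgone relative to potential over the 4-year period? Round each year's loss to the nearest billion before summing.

Year 1996: gap = -1.9 × (10.16 - 4.99) = -9.823%, loss ≈ 18685 × 9.823/100 ≈ 1835.
Year 1997: gap = -1.9 × (7.83 - 4.99) = -5.396%, loss ≈ 18685 × 5.396/100 ≈ 1008.
Year 1998: gap = -1.9 × (7.47 - 4.99) = -4.712%, loss ≈ 18685 × 4.712/100 ≈ 880.
Year 1999: gap = -1.9 × (8.06 - 4.99) = -5.833%, loss ≈ 18685 × 5.833/100 ≈ 1090.
Total lost output = 1835 + 1008 + 880 + 1090 = 4813 billion.

$4,813 billion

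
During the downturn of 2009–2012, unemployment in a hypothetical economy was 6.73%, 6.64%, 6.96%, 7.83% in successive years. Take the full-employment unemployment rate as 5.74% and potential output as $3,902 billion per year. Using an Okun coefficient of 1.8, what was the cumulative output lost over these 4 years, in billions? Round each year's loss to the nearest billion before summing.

Year 2009: gap = -1.8 × (6.73 - 5.74) = -1.782%, loss ≈ 3902 × 1.782/100 ≈ 70.
Year 2010: gap = -1.8 × (6.64 - 5.74) = -1.62%, loss ≈ 3902 × 1.62/100 ≈ 63.
Year 2011: gap = -1.8 × (6.96 - 5.74) = -2.196%, loss ≈ 3902 × 2.196/100 ≈ 86.
Year 2012: gap = -1.8 × (7.83 - 5.74) = -3.762%, loss ≈ 3902 × 3.762/100 ≈ 147.
Total lost output = 70 + 63 + 86 + 147 = 366 billion.

$366 billion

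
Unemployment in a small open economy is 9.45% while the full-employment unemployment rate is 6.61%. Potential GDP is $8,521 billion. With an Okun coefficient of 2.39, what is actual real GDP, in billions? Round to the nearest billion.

Unemployment gap = 9.45 - 6.61 = 2.84 points, so the output gap is -2.39 × 2.84 = -6.7876%.
Actual GDP = 8521 × (1 - 6.7876/100) = 8521 × 0.932124 ≈ 7943 billion.

$7,943 billion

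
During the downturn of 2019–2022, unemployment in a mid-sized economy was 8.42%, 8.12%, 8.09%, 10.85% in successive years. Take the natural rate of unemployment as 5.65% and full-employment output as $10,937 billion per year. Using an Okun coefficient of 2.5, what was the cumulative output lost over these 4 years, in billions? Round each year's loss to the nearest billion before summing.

Year 2019: gap = -2.5 × (8.42 - 5.65) = -6.925%, loss ≈ 10937 × 6.925/100 ≈ 757.
Year 2020: gap = -2.5 × (8.12 - 5.65) = -6.175%, loss ≈ 10937 × 6.175/100 ≈ 675.
Year 2021: gap = -2.5 × (8.09 - 5.65) = -6.1%, loss ≈ 10937 × 6.1/100 ≈ 667.
Year 2022: gap = -2.5 × (10.85 - 5.65) = -13%, loss ≈ 10937 × 13/100 ≈ 1422.
Total lost output = 757 + 675 + 667 + 1422 = 3521 billion.

$3,521 billion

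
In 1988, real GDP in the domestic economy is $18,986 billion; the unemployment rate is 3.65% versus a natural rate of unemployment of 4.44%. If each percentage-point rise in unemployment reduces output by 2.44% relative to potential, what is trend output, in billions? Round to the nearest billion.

$18,627 billion

Unemployment gap = 3.65 - 4.44 = -0.79 points, so output gap = -2.44 × (-0.79) = 1.9276%.
Since Y = Y* × (1 + gap/100), Y* = 18986/1.019276 ≈ 18627 billion.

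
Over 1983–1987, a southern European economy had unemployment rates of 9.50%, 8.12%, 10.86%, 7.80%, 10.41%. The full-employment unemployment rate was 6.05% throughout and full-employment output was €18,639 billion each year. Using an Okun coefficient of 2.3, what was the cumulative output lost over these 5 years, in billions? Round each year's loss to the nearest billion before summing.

€7,047 billion

Year 1983: gap = -2.3 × (9.5 - 6.05) = -7.935%, loss ≈ 18639 × 7.935/100 ≈ 1479.
Year 1984: gap = -2.3 × (8.12 - 6.05) = -4.761%, loss ≈ 18639 × 4.761/100 ≈ 887.
Year 1985: gap = -2.3 × (10.86 - 6.05) = -11.063%, loss ≈ 18639 × 11.063/100 ≈ 2062.
Year 1986: gap = -2.3 × (7.8 - 6.05) = -4.025%, loss ≈ 18639 × 4.025/100 ≈ 750.
Year 1987: gap = -2.3 × (10.41 - 6.05) = -10.028%, loss ≈ 18639 × 10.028/100 ≈ 1869.
Total lost output = 1479 + 887 + 2062 + 750 + 1869 = 7047 billion.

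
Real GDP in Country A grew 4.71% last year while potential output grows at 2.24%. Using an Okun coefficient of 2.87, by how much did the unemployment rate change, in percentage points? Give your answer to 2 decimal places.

-0.86 percentage points

Growth-rate Okun's law: g_Y = g_Y* - β × Δu, so Δu = (g_Y* - g_Y)/β.
Δu = (2.24 - 4.71)/2.87 = -2.47/2.87 = -0.86 percentage points.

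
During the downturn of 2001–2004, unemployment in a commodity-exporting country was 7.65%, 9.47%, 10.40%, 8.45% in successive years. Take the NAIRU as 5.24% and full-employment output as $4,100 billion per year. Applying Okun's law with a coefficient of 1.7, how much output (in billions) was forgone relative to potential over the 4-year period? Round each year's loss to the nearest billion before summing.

Year 2001: gap = -1.7 × (7.65 - 5.24) = -4.097%, loss ≈ 4100 × 4.097/100 ≈ 168.
Year 2002: gap = -1.7 × (9.47 - 5.24) = -7.191%, loss ≈ 4100 × 7.191/100 ≈ 295.
Year 2003: gap = -1.7 × (10.4 - 5.24) = -8.772%, loss ≈ 4100 × 8.772/100 ≈ 360.
Year 2004: gap = -1.7 × (8.45 - 5.24) = -5.457%, loss ≈ 4100 × 5.457/100 ≈ 224.
Total lost output = 168 + 295 + 360 + 224 = 1047 billion.

$1,047 billion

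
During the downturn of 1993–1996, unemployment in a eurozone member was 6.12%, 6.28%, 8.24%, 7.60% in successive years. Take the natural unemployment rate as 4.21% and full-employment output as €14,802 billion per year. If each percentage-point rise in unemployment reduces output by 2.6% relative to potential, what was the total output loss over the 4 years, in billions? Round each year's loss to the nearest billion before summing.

€4,388 billion

Year 1993: gap = -2.6 × (6.12 - 4.21) = -4.966%, loss ≈ 14802 × 4.966/100 ≈ 735.
Year 1994: gap = -2.6 × (6.28 - 4.21) = -5.382%, loss ≈ 14802 × 5.382/100 ≈ 797.
Year 1995: gap = -2.6 × (8.24 - 4.21) = -10.478%, loss ≈ 14802 × 10.478/100 ≈ 1551.
Year 1996: gap = -2.6 × (7.6 - 4.21) = -8.814%, loss ≈ 14802 × 8.814/100 ≈ 1305.
Total lost output = 735 + 797 + 1551 + 1305 = 4388 billion.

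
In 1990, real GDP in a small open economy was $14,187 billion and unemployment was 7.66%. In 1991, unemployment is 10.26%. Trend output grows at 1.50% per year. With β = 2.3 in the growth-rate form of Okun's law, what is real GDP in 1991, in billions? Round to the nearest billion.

$13,551 billion

Δu = 10.26 - 7.66 = 2.6 points.
Okun's law (growth form): g_Y = g_Y* - β × Δu = 1.50 - 2.3 × (2.60) = 1.5 - 5.98 = -4.48%.
Real GDP in the next year = 14187 × (1 - 4.48/100) = 14187 × 0.9552 ≈ 13551 billion.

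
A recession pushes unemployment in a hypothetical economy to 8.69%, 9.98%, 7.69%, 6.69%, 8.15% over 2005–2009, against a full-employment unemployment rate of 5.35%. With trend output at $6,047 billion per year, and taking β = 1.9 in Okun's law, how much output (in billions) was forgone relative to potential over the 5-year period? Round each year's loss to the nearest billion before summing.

Year 2005: gap = -1.9 × (8.69 - 5.35) = -6.346%, loss ≈ 6047 × 6.346/100 ≈ 384.
Year 2006: gap = -1.9 × (9.98 - 5.35) = -8.797%, loss ≈ 6047 × 8.797/100 ≈ 532.
Year 2007: gap = -1.9 × (7.69 - 5.35) = -4.446%, loss ≈ 6047 × 4.446/100 ≈ 269.
Year 2008: gap = -1.9 × (6.69 - 5.35) = -2.546%, loss ≈ 6047 × 2.546/100 ≈ 154.
Year 2009: gap = -1.9 × (8.15 - 5.35) = -5.32%, loss ≈ 6047 × 5.32/100 ≈ 322.
Total lost output = 384 + 532 + 269 + 154 + 322 = 1661 billion.

$1,661 billion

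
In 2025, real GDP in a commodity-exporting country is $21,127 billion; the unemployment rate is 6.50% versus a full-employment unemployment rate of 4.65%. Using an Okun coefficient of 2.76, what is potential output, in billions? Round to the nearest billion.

$22,264 billion

Unemployment gap = 6.5 - 4.65 = 1.85 points, so output gap = -2.76 × 1.85 = -5.106%.
Since Y = Y* × (1 + gap/100), Y* = 21127/0.94894 ≈ 22264 billion.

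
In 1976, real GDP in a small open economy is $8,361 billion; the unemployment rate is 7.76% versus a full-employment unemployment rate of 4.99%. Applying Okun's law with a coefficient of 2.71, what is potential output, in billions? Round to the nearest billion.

Unemployment gap = 7.76 - 4.99 = 2.77 points, so output gap = -2.71 × 2.77 = -7.5067%.
Since Y = Y* × (1 + gap/100), Y* = 8361/0.924933 ≈ 9040 billion.

$9,040 billion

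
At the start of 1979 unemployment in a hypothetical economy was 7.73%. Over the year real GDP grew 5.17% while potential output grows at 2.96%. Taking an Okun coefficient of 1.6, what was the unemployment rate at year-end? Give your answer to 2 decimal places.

Growth-rate Okun's law: g_Y = g_Y* - β × Δu, so Δu = (g_Y* - g_Y)/β.
Δu = (2.96 - 5.17)/1.6 = -2.21/1.6 = -1.38 percentage points.
Year-end unemployment = 7.73 - 1.38 = 6.35%.

6.35%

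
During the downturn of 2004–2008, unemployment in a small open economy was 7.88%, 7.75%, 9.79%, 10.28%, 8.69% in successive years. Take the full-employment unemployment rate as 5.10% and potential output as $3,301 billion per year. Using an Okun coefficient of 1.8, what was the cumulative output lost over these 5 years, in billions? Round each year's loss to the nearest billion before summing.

Year 2004: gap = -1.8 × (7.88 - 5.1) = -5.004%, loss ≈ 3301 × 5.004/100 ≈ 165.
Year 2005: gap = -1.8 × (7.75 - 5.1) = -4.77%, loss ≈ 3301 × 4.77/100 ≈ 157.
Year 2006: gap = -1.8 × (9.79 - 5.1) = -8.442%, loss ≈ 3301 × 8.442/100 ≈ 279.
Year 2007: gap = -1.8 × (10.28 - 5.1) = -9.324%, loss ≈ 3301 × 9.324/100 ≈ 308.
Year 2008: gap = -1.8 × (8.69 - 5.1) = -6.462%, loss ≈ 3301 × 6.462/100 ≈ 213.
Total lost output = 165 + 157 + 279 + 308 + 213 = 1122 billion.

$1,122 billion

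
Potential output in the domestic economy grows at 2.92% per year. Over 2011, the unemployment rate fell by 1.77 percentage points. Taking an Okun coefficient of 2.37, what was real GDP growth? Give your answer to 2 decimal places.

7.11%

Growth-rate Okun's law: g_Y = g_Y* - β × Δu.
g_Y = 2.92 - 2.37 × (-1.77) = 2.92 + 4.1949 = 7.1149%, i.e. 7.11% to 2 d.p.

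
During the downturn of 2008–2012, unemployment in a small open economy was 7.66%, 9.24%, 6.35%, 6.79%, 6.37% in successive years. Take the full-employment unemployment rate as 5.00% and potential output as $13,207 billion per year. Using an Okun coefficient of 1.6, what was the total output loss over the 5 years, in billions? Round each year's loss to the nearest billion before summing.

$2,410 billion

Year 2008: gap = -1.6 × (7.66 - 5) = -4.256%, loss ≈ 13207 × 4.256/100 ≈ 562.
Year 2009: gap = -1.6 × (9.24 - 5) = -6.784%, loss ≈ 13207 × 6.784/100 ≈ 896.
Year 2010: gap = -1.6 × (6.35 - 5) = -2.16%, loss ≈ 13207 × 2.16/100 ≈ 285.
Year 2011: gap = -1.6 × (6.79 - 5) = -2.864%, loss ≈ 13207 × 2.864/100 ≈ 378.
Year 2012: gap = -1.6 × (6.37 - 5) = -2.192%, loss ≈ 13207 × 2.192/100 ≈ 289.
Total lost output = 562 + 896 + 285 + 378 + 289 = 2410 billion.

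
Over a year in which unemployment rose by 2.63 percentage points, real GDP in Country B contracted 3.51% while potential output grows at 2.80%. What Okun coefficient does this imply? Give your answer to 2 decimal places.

Growth form: g_Y = g_Y* - β × Δu, so β = (g_Y* - g_Y)/Δu.
β = (2.8 + 3.51)/2.63 = 6.31/2.63 = 2.40.

β ≈ 2.40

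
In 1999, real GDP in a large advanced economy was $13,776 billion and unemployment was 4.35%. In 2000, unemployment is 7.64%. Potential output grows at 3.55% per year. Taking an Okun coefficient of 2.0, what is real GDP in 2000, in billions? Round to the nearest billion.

$13,359 billion

Δu = 7.64 - 4.35 = 3.29 points.
Okun's law (growth form): g_Y = g_Y* - β × Δu = 3.55 - 2.0 × (3.29) = 3.55 - 6.58 = -3.03%.
Real GDP in the next year = 13776 × (1 - 3.03/100) = 13776 × 0.9697 ≈ 13359 billion.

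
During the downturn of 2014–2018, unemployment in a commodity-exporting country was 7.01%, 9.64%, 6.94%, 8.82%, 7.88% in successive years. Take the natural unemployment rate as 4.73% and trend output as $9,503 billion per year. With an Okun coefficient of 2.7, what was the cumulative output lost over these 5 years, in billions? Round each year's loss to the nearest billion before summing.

$4,269 billion

Year 2014: gap = -2.7 × (7.01 - 4.73) = -6.156%, loss ≈ 9503 × 6.156/100 ≈ 585.
Year 2015: gap = -2.7 × (9.64 - 4.73) = -13.257%, loss ≈ 9503 × 13.257/100 ≈ 1260.
Year 2016: gap = -2.7 × (6.94 - 4.73) = -5.967%, loss ≈ 9503 × 5.967/100 ≈ 567.
Year 2017: gap = -2.7 × (8.82 - 4.73) = -11.043%, loss ≈ 9503 × 11.043/100 ≈ 1049.
Year 2018: gap = -2.7 × (7.88 - 4.73) = -8.505%, loss ≈ 9503 × 8.505/100 ≈ 808.
Total lost output = 585 + 1260 + 567 + 1049 + 808 = 4269 billion.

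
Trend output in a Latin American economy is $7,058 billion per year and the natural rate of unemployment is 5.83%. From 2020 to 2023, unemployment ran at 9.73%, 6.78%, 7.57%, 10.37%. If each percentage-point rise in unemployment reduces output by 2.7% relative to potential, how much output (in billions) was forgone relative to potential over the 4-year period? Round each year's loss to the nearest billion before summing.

$2,121 billion

Year 2020: gap = -2.7 × (9.73 - 5.83) = -10.53%, loss ≈ 7058 × 10.53/100 ≈ 743.
Year 2021: gap = -2.7 × (6.78 - 5.83) = -2.565%, loss ≈ 7058 × 2.565/100 ≈ 181.
Year 2022: gap = -2.7 × (7.57 - 5.83) = -4.698%, loss ≈ 7058 × 4.698/100 ≈ 332.
Year 2023: gap = -2.7 × (10.37 - 5.83) = -12.258%, loss ≈ 7058 × 12.258/100 ≈ 865.
Total lost output = 743 + 181 + 332 + 865 = 2121 billion.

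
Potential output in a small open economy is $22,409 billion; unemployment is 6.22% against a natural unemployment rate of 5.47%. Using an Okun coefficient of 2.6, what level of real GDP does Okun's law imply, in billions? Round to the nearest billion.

Unemployment gap = 6.22 - 5.47 = 0.75 points, so the output gap is -2.6 × 0.75 = -1.95%.
Actual GDP = 22409 × (1 - 1.95/100) = 22409 × 0.9805 ≈ 21972 billion.

$21,972 billion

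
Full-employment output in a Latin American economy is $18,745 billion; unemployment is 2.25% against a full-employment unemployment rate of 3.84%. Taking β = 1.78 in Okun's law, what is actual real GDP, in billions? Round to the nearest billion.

$19,276 billion

Unemployment gap = 2.25 - 3.84 = -1.59 points, so the output gap is -1.78 × (-1.59) = 2.8302%.
Actual GDP = 18745 × (1 + 2.8302/100) = 18745 × 1.028302 ≈ 19276 billion.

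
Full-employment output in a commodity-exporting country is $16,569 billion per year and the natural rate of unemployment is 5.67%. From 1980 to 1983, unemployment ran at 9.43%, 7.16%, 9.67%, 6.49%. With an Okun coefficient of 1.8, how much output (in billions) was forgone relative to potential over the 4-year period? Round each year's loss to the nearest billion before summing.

Year 1980: gap = -1.8 × (9.43 - 5.67) = -6.768%, loss ≈ 16569 × 6.768/100 ≈ 1121.
Year 1981: gap = -1.8 × (7.16 - 5.67) = -2.682%, loss ≈ 16569 × 2.682/100 ≈ 444.
Year 1982: gap = -1.8 × (9.67 - 5.67) = -7.2%, loss ≈ 16569 × 7.2/100 ≈ 1193.
Year 1983: gap = -1.8 × (6.49 - 5.67) = -1.476%, loss ≈ 16569 × 1.476/100 ≈ 245.
Total lost output = 1121 + 444 + 1193 + 245 = 3003 billion.

$3,003 billion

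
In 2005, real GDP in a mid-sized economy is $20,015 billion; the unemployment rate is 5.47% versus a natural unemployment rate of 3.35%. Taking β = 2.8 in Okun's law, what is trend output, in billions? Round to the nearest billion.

$21,278 billion

Unemployment gap = 5.47 - 3.35 = 2.12 points, so output gap = -2.8 × 2.12 = -5.936%.
Since Y = Y* × (1 + gap/100), Y* = 20015/0.94064 ≈ 21278 billion.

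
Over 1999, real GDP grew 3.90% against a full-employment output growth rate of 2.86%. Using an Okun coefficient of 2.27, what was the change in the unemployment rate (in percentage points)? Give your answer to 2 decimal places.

-0.46 percentage points

Growth-rate Okun's law: g_Y = g_Y* - β × Δu, so Δu = (g_Y* - g_Y)/β.
Δu = (2.86 - 3.9)/2.27 = -1.04/2.27 = -0.46 percentage points.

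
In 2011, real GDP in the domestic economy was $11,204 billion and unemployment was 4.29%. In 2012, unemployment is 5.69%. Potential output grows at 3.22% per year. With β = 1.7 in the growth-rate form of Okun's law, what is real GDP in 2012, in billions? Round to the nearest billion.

$11,298 billion

Δu = 5.69 - 4.29 = 1.4 points.
Okun's law (growth form): g_Y = g_Y* - β × Δu = 3.22 - 1.7 × (1.40) = 3.22 - 2.38 = 0.84%.
Real GDP in the next year = 11204 × (1 + 0.84/100) = 11204 × 1.0084 ≈ 11298 billion.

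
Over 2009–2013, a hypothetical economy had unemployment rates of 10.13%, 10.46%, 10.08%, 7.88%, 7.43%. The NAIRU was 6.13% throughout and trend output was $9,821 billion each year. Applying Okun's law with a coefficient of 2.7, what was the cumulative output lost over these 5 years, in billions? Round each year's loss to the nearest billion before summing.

Year 2009: gap = -2.7 × (10.13 - 6.13) = -10.8%, loss ≈ 9821 × 10.8/100 ≈ 1061.
Year 2010: gap = -2.7 × (10.46 - 6.13) = -11.691%, loss ≈ 9821 × 11.691/100 ≈ 1148.
Year 2011: gap = -2.7 × (10.08 - 6.13) = -10.665%, loss ≈ 9821 × 10.665/100 ≈ 1047.
Year 2012: gap = -2.7 × (7.88 - 6.13) = -4.725%, loss ≈ 9821 × 4.725/100 ≈ 464.
Year 2013: gap = -2.7 × (7.43 - 6.13) = -3.51%, loss ≈ 9821 × 3.51/100 ≈ 345.
Total lost output = 1061 + 1148 + 1047 + 464 + 345 = 4065 billion.

$4,065 billion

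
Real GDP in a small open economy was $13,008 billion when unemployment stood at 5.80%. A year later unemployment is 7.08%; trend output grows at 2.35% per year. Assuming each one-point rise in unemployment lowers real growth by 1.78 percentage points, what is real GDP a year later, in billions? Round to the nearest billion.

$13,017 billion

Δu = 7.08 - 5.8 = 1.28 points.
Okun's law (growth form): g_Y = g_Y* - β × Δu = 2.35 - 1.78 × (1.28) = 2.35 - 2.2784 = 0.0716%.
Real GDP in the next year = 13008 × (1 + 0.0716/100) = 13008 × 1.000716 ≈ 13017 billion.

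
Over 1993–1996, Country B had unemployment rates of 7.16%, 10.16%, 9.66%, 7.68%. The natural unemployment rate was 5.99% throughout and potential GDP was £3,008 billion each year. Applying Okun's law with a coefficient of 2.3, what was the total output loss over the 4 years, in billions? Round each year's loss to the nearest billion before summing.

£740 billion

Year 1993: gap = -2.3 × (7.16 - 5.99) = -2.691%, loss ≈ 3008 × 2.691/100 ≈ 81.
Year 1994: gap = -2.3 × (10.16 - 5.99) = -9.591%, loss ≈ 3008 × 9.591/100 ≈ 288.
Year 1995: gap = -2.3 × (9.66 - 5.99) = -8.441%, loss ≈ 3008 × 8.441/100 ≈ 254.
Year 1996: gap = -2.3 × (7.68 - 5.99) = -3.887%, loss ≈ 3008 × 3.887/100 ≈ 117.
Total lost output = 81 + 288 + 254 + 117 = 740 billion.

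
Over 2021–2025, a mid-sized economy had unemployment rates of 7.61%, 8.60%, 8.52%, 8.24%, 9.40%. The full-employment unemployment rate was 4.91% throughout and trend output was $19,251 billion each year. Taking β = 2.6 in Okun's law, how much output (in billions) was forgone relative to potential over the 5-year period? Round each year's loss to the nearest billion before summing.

Year 2021: gap = -2.6 × (7.61 - 4.91) = -7.02%, loss ≈ 19251 × 7.02/100 ≈ 1351.
Year 2022: gap = -2.6 × (8.6 - 4.91) = -9.594%, loss ≈ 19251 × 9.594/100 ≈ 1847.
Year 2023: gap = -2.6 × (8.52 - 4.91) = -9.386%, loss ≈ 19251 × 9.386/100 ≈ 1807.
Year 2024: gap = -2.6 × (8.24 - 4.91) = -8.658%, loss ≈ 19251 × 8.658/100 ≈ 1667.
Year 2025: gap = -2.6 × (9.4 - 4.91) = -11.674%, loss ≈ 19251 × 11.674/100 ≈ 2247.
Total lost output = 1351 + 1847 + 1807 + 1667 + 2247 = 8919 billion.

$8,919 billion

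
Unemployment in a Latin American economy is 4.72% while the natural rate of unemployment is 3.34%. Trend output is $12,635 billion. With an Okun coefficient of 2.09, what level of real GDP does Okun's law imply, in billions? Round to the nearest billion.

Unemployment gap = 4.72 - 3.34 = 1.38 points, so the output gap is -2.09 × 1.38 = -2.8842%.
Actual GDP = 12635 × (1 - 2.8842/100) = 12635 × 0.971158 ≈ 12271 billion.

$12,271 billion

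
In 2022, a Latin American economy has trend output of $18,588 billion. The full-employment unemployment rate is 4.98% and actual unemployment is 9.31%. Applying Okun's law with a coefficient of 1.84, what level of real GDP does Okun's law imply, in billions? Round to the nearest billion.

$17,107 billion

Unemployment gap = 9.31 - 4.98 = 4.33 points, so the output gap is -1.84 × 4.33 = -7.9672%.
Actual GDP = 18588 × (1 - 7.9672/100) = 18588 × 0.920328 ≈ 17107 billion.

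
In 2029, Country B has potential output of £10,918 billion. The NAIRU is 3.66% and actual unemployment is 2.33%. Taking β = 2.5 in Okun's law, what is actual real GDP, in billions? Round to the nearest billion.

Unemployment gap = 2.33 - 3.66 = -1.33 points, so the output gap is -2.5 × (-1.33) = 3.325%.
Actual GDP = 10918 × (1 + 3.325/100) = 10918 × 1.03325 ≈ 11281 billion.

£11,281 billion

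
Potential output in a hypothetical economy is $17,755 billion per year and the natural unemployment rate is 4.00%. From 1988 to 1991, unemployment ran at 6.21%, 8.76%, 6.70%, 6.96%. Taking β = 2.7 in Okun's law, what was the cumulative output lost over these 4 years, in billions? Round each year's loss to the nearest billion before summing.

Year 1988: gap = -2.7 × (6.21 - 4) = -5.967%, loss ≈ 17755 × 5.967/100 ≈ 1059.
Year 1989: gap = -2.7 × (8.76 - 4) = -12.852%, loss ≈ 17755 × 12.852/100 ≈ 2282.
Year 1990: gap = -2.7 × (6.7 - 4) = -7.29%, loss ≈ 17755 × 7.29/100 ≈ 1294.
Year 1991: gap = -2.7 × (6.96 - 4) = -7.992%, loss ≈ 17755 × 7.992/100 ≈ 1419.
Total lost output = 1059 + 2282 + 1294 + 1419 = 6054 billion.

$6,054 billion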